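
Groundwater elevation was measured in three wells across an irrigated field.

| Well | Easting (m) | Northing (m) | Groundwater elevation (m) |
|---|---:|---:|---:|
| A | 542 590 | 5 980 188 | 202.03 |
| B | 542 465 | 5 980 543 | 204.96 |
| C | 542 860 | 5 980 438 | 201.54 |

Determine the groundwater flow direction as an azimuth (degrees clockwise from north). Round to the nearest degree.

129°

Taking A as reference: B−A = (-125, 355, +2.93); C−A = (270, 250, -0.49).
Solve a·Δx + b·Δy = Δh: det = (-125)·250 − 270·355 = -127100.
∂h/∂x = [(+2.93)·250 − (-0.49)·355] / -127100 = -0.007132
∂h/∂y = [(-125)·(-0.49) − 270·(+2.93)] / -127100 = +0.005742
Flow direction (−∇h) has components (+0.007132 E, -0.005742 N).
Azimuth = atan2(E, N) = atan2(+0.007132, -0.005742) = 128.8° ≈ 129°.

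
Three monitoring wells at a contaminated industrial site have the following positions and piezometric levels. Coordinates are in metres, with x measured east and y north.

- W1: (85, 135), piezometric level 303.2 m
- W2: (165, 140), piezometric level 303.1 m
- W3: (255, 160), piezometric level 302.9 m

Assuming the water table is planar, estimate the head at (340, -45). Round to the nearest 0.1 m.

304.1 m

With h = a·x + b·y + c and W1 as origin, the differences give:
  80·a + 5·b = -0.1
  170·a + 25·b = -0.3
Eliminate b (×25 and ×5, subtract): 1150·a = -1.00 → a = ∂h/∂x = -0.0008696
Back-substitute: b = ∂h/∂y = -0.006087.
h(340, -45) = 303.2 + (-0.0008696)·(255) + (-0.006087)·(-180) = 303.2 -0.222 +1.096 = 304.074 m.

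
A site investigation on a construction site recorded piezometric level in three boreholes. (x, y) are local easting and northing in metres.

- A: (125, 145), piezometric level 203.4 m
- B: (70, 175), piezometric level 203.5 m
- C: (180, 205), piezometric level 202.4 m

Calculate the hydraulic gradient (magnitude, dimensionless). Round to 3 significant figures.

With h = a·x + b·y + c and A as origin, the differences give:
  (-55)·a + 30·b = +0.1
  55·a + 60·b = -1.0
Eliminate b (×60 and ×30, subtract): -4950·a = 36.00 → a = ∂h/∂x = -0.007273
Back-substitute: b = ∂h/∂y = -0.01000.
|∇h| = √(-0.007273² + -0.01000²) = 0.01237

0.0124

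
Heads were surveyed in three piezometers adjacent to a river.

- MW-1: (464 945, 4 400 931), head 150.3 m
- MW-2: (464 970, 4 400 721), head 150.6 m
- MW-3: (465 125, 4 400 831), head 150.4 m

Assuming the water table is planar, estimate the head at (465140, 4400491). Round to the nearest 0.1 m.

With h = a·x + b·y + c and MW-1 as origin, the differences give:
  25·a + (-210)·b = +0.3
  180·a + (-100)·b = +0.1
Eliminate b (×(-100) and ×(-210), subtract): 35300·a = -9.00 → a = ∂h/∂x = -0.0002550
Back-substitute: b = ∂h/∂y = -0.001459.
h(465140, 4400491) = 150.3 + (-0.0002550)·(195) + (-0.001459)·(-440) = 150.3 -0.050 +0.642 = 150.892 m.

150.9 m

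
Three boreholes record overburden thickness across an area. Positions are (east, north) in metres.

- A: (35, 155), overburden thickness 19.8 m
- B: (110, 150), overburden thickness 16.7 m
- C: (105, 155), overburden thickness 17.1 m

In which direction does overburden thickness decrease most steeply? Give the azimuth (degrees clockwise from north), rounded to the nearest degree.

Taking A as reference: B−A = (75, -5, -3.1); C−A = (70, 0, -2.7).
Determinant of the coordinate differences = 75·0 − 70·(-5) = 350.
∂d/∂x = [(-3.1)·0 − (-2.7)·(-5)] / 350 = -0.03857
∂d/∂y = [75·(-2.7) − 70·(-3.1)] / 350 = +0.04143
Steepest decrease is along −∇f: components (+0.03857 E, -0.04143 N).
Azimuth = atan2(+0.03857, -0.04143) = 137.0° ≈ 137°.

137°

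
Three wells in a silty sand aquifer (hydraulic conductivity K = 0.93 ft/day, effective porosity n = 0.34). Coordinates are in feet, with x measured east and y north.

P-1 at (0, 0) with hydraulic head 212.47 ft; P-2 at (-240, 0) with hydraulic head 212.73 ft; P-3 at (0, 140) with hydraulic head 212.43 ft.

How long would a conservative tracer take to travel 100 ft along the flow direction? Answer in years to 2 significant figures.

89 years

∂h/∂x = (212.73 − 212.47) / (-240 − 0) = -0.001083
∂h/∂y = (212.43 − 212.47) / (140 − 0) = -0.0002857
|∇h| = √(-0.001083² + -0.0002857²) = 0.00112
Seepage velocity v = K·i/n = 0.93 × 0.00112 / 0.34 = 0.003064 ft/day.
t = 100 / 0.003064 = 3.264e+04 days = 89.4 years.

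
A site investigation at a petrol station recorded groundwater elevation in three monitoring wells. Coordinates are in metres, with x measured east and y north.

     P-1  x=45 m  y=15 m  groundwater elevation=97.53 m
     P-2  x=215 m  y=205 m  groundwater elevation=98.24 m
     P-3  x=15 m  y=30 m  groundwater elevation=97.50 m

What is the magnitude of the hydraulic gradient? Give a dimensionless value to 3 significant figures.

Differences from P-1: to P-2 (Δx, Δy, Δh) = (170, 190, +0.71); to P-3 = (-30, 15, -0.03).
Solve a·Δx + b·Δy = Δh: det = 170·15 − (-30)·190 = 8250.
∂h/∂x = [(+0.71)·15 − (-0.03)·190] / 8250 = +0.001982
∂h/∂y = [170·(-0.03) − (-30)·(+0.71)] / 8250 = +0.001964
|∇h| = √(0.001982² + 0.001964²) = 0.00279

0.00279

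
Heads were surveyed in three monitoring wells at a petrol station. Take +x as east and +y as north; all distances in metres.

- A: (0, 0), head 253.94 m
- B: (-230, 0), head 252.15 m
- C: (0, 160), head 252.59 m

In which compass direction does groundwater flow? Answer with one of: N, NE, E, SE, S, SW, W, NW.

NW

∂h/∂x = (252.15 − 253.94) / (-230 − 0) = +0.007783
∂h/∂y = (252.59 − 253.94) / (160 − 0) = -0.008437
Flow = −∇h = (-0.007783 east, +0.008437 north), which points northwest.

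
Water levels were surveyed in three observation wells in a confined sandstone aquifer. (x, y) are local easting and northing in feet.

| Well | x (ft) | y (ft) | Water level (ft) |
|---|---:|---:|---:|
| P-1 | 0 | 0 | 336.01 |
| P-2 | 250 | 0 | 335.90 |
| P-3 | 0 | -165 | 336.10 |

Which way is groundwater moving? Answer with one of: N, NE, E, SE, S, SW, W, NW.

NE

∂h/∂x = (335.90 − 336.01) / (250 − 0) = -0.0004400
∂h/∂y = (336.10 − 336.01) / (-165 − 0) = -0.0005455
Flow = −∇h = (+0.0004400 east, +0.0005455 north), which points northeast.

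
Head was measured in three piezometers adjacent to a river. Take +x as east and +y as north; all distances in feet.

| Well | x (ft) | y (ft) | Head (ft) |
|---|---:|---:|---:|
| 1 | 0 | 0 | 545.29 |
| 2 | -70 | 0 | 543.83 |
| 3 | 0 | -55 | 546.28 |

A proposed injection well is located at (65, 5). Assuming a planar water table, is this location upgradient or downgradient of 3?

upgradient

∂h/∂x = (543.83 − 545.29) / (-70 − 0) = +0.02086
∂h/∂y = (546.28 − 545.29) / (-55 − 0) = -0.01800
Head at (65, 5) = 545.29 + (+0.02086)·(65) + (-0.01800)·(5) = 546.56 ft.
That is higher than the 546.28 ft at 3, so the point is upgradient.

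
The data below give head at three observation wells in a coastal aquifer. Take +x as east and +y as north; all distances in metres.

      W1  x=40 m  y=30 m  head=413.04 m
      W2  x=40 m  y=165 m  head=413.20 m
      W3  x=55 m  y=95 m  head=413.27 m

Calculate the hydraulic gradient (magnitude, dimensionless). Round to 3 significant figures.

With h = a·x + b·y + c and W1 as origin, the differences give:
  0·a + 135·b = +0.16
  15·a + 65·b = +0.23
Eliminate b (×65 and ×135, subtract): -2025·a = -20.650 → a = ∂h/∂x = +0.01020
Back-substitute: b = ∂h/∂y = +0.001185.
|∇h| = √(0.01020² + 0.001185²) = 0.01027

0.0103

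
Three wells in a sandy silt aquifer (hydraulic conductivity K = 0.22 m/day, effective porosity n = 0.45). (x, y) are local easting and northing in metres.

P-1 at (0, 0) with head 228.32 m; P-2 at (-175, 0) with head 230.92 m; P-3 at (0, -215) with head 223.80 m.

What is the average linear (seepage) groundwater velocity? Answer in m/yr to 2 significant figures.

4.6 m/yr

∂h/∂x = (230.92 − 228.32) / (-175 − 0) = -0.01486
∂h/∂y = (223.80 − 228.32) / (-215 − 0) = +0.02102
|∇h| = √(-0.01486² + 0.02102²) = 0.02574
Seepage velocity v = K·i/n = 0.22 × 0.02574 / 0.45 = 0.01258 m/day = 4.595 m/yr.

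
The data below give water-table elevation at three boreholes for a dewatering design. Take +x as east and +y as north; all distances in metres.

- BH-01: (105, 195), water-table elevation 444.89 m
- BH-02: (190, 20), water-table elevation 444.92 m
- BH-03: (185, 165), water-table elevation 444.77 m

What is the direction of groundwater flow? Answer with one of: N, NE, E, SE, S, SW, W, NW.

Three-point gradient (reference BH-01): Δ to BH-02 = (85, -175, +0.03), Δ to BH-03 = (80, -30, -0.12).
∂h/∂x = -0.001913, ∂h/∂y = -0.001100 (det = 11450).
Flow = −∇h = (+0.001913 east, +0.001100 north), which points northeast.

NE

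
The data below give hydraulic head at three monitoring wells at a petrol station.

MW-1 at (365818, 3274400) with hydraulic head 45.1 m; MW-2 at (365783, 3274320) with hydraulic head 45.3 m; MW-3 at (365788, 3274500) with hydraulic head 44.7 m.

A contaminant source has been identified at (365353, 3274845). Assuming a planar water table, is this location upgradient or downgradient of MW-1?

downgradient

With h = a·x + b·y + c and MW-1 as origin, the differences give:
  (-35)·a + (-80)·b = +0.2
  (-30)·a + 100·b = -0.4
Eliminate b (×100 and ×(-80), subtract): -5900·a = -12.00 → a = ∂h/∂x = +0.002034
Back-substitute: b = ∂h/∂y = -0.003390.
Head at (365353, 3274845) = 45.1 + (+0.002034)·(-465) + (-0.003390)·(445) = 42.65 m.
That is lower than the 45.1 m at MW-1, so the point is downgradient.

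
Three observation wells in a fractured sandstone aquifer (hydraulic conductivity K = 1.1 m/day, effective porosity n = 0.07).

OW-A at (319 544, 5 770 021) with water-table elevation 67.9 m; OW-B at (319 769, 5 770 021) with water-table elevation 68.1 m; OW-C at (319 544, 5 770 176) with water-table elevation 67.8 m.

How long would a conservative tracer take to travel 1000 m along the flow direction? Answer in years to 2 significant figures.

160 years

∂h/∂x = (68.1 − 67.9) / (319769 − 319544) = +0.0008889
∂h/∂y = (67.8 − 67.9) / (5770176 − 5770021) = -0.0006452
|∇h| = √(0.0008889² + -0.0006452²) = 0.001098
Seepage velocity v = K·i/n = 1.1 × 0.001098 / 0.07 = 0.01725 m/day.
t = 1000 / 0.01725 = 5.797e+04 days = 159 years.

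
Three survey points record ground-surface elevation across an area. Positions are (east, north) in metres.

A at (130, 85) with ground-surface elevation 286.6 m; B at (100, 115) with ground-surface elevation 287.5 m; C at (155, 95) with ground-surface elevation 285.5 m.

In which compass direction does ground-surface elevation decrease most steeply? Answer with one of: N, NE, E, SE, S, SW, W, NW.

Taking A as reference: B−A = (-30, 30, +0.9); C−A = (25, 10, -1.1).
Determinant of the coordinate differences = (-30)·10 − 25·30 = -1050.
∂z/∂x = [(+0.9)·10 − (-1.1)·30] / -1050 = -0.04000
∂z/∂y = [(-30)·(-1.1) − 25·(+0.9)] / -1050 = -0.01000
Steepest decrease is along −∇f = (+0.04000 E, +0.01000 N) → east.

E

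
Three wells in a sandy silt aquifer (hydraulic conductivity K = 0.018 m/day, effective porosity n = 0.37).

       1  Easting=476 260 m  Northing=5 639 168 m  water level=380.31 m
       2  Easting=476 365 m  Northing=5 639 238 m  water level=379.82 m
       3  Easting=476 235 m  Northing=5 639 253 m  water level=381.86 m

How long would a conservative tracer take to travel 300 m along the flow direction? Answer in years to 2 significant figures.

850 years

Three-point gradient (reference 1): Δ to 2 = (105, 70, -0.49), Δ to 3 = (-25, 85, +1.55).
∂h/∂x = -0.01407, ∂h/∂y = +0.01410 (det = 10675).
|∇h| = √(-0.01407² + 0.01410²) = 0.01992
Seepage velocity v = K·i/n = 0.018 × 0.01992 / 0.37 = 0.0009691 m/day.
t = 300 / 0.0009691 = 3.096e+05 days = 848 years.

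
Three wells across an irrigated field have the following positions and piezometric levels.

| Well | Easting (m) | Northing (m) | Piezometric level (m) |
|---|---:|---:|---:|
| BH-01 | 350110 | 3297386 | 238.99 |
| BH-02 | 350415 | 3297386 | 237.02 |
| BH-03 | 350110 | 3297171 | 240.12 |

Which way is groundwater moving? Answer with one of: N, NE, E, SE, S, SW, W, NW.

∂h/∂x = (237.02 − 238.99) / (350415 − 350110) = -0.006459
∂h/∂y = (240.12 − 238.99) / (3297171 − 3297386) = -0.005256
Flow = −∇h = (+0.006459 east, +0.005256 north), which points northeast.

NE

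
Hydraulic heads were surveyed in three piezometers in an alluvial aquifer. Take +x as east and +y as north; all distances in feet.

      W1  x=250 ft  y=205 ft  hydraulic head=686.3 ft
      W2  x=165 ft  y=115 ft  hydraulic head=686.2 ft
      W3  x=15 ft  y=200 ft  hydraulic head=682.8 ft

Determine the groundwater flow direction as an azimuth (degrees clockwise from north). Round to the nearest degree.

Differences from W1: to W2 (Δx, Δy, Δh) = (-85, -90, -0.1); to W3 = (-235, -5, -3.5).
Solve a·Δx + b·Δy = Δh: det = (-85)·(-5) − (-235)·(-90) = -20725.
∂h/∂x = [(-0.1)·(-5) − (-3.5)·(-90)] / -20725 = +0.01517
∂h/∂y = [(-85)·(-3.5) − (-235)·(-0.1)] / -20725 = -0.01322
Flow direction (−∇h) has components (-0.01517 E, +0.01322 N).
Azimuth = atan2(E, N) = atan2(-0.01517, +0.01322) = 311.1° ≈ 311°.

311°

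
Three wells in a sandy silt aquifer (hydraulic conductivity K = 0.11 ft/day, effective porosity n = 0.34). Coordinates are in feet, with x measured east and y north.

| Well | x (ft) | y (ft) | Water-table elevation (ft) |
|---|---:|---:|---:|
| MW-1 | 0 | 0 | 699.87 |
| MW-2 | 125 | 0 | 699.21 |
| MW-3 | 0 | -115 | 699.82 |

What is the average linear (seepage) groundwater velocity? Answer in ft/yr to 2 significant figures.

0.63 ft/yr

∂h/∂x = (699.21 − 699.87) / (125 − 0) = -0.005280
∂h/∂y = (699.82 − 699.87) / (-115 − 0) = +0.0004348
|∇h| = √(-0.005280² + 0.0004348²) = 0.005298
Seepage velocity v = K·i/n = 0.11 × 0.005298 / 0.34 = 0.001714 ft/day = 0.626 ft/yr.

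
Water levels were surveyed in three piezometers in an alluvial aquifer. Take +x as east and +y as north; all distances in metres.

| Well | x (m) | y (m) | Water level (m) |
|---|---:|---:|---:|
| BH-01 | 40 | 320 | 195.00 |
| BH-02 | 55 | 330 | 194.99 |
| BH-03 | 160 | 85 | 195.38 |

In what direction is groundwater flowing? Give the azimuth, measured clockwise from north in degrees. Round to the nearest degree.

348°

Differences from BH-01: to BH-02 (Δx, Δy, Δh) = (15, 10, -0.01); to BH-03 = (120, -235, +0.38).
Determinant of the coordinate differences = 15·(-235) − 120·10 = -4725.
∂h/∂x = [(-0.01)·(-235) − (+0.38)·10] / -4725 = +0.0003069
∂h/∂y = [15·(+0.38) − 120·(-0.01)] / -4725 = -0.001460
Flow direction (−∇h) has components (-0.0003069 E, +0.001460 N).
Azimuth = atan2(E, N) = atan2(-0.0003069, +0.001460) = 348.1° ≈ 348°.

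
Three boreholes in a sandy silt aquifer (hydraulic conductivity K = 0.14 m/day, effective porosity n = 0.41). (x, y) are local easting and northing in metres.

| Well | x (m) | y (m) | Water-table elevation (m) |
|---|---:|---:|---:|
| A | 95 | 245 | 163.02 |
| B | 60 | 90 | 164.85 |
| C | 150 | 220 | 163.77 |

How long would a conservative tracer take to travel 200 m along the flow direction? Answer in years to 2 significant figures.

Three-point gradient (reference A): Δ to B = (-35, -155, +1.83), Δ to C = (55, -25, +0.75).
∂h/∂x = +0.007500, ∂h/∂y = -0.01350 (det = 9400).
|∇h| = √(0.007500² + -0.01350²) = 0.01544
Seepage velocity v = K·i/n = 0.14 × 0.01544 / 0.41 = 0.005272 m/day.
t = 200 / 0.005272 = 3.794e+04 days = 104 years.

100 years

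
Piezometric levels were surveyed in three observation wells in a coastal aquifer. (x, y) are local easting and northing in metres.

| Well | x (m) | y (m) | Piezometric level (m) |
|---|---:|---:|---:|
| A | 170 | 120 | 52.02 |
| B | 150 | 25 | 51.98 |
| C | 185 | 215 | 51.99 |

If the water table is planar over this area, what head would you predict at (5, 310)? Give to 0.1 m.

49.2 m

Three-point gradient (reference A): Δ to B = (-20, -95, -0.04), Δ to C = (15, 95, -0.03).
∂h/∂x = +0.01400, ∂h/∂y = -0.002526 (det = -475).
h(5, 310) = 52.02 + (+0.01400)·(-165) + (-0.002526)·(190) = 52.02 -2.310 -0.480 = 49.230 m.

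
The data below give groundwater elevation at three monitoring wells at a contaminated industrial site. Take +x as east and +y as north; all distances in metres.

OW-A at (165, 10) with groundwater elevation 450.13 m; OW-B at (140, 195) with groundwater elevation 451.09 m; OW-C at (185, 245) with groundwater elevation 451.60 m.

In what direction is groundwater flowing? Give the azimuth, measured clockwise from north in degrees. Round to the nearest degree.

220°

Differences from OW-A: to OW-B (Δx, Δy, Δh) = (-25, 185, +0.96); to OW-C = (20, 235, +1.47).
Solve a·Δx + b·Δy = Δh: det = (-25)·235 − 20·185 = -9575.
∂h/∂x = [(+0.96)·235 − (+1.47)·185] / -9575 = +0.004841
∂h/∂y = [(-25)·(+1.47) − 20·(+0.96)] / -9575 = +0.005843
Flow direction (−∇h) has components (-0.004841 E, -0.005843 N).
Azimuth = atan2(E, N) = atan2(-0.004841, -0.005843) = 219.6° ≈ 220°.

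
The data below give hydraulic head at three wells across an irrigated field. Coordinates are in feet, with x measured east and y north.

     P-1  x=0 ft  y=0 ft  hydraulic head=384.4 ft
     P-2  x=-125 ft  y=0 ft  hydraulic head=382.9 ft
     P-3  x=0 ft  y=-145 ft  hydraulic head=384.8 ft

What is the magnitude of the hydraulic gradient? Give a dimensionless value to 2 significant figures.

∂h/∂x = (382.9 − 384.4) / (-125 − 0) = +0.01200
∂h/∂y = (384.8 − 384.4) / (-145 − 0) = -0.002759
|∇h| = √(0.01200² + -0.002759²) = 0.01231

0.012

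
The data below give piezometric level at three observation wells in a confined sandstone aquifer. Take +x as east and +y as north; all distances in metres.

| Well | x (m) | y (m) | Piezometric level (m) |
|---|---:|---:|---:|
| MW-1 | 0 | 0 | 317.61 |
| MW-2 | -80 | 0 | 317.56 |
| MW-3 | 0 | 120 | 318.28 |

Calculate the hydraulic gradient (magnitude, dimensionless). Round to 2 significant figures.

∂h/∂x = (317.56 − 317.61) / (-80 − 0) = +0.0006250
∂h/∂y = (318.28 − 317.61) / (120 − 0) = +0.005583
|∇h| = √(0.0006250² + 0.005583²) = 0.005618

0.0056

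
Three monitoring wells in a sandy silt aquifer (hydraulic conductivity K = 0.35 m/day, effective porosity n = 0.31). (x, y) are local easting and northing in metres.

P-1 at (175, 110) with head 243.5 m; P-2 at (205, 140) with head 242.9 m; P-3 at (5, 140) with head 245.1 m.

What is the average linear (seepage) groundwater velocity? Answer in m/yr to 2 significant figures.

Taking P-1 as reference: P-2−P-1 = (30, 30, -0.6); P-3−P-1 = (-170, 30, +1.6).
Solve a·Δx + b·Δy = Δh: det = 30·30 − (-170)·30 = 6000.
∂h/∂x = [(-0.6)·30 − (+1.6)·30] / 6000 = -0.01100
∂h/∂y = [30·(+1.6) − (-170)·(-0.6)] / 6000 = -0.009000
|∇h| = √(-0.01100² + -0.009000²) = 0.01421
Seepage velocity v = K·i/n = 0.35 × 0.01421 / 0.31 = 0.01604 m/day = 5.859 m/yr.

5.9 m/yr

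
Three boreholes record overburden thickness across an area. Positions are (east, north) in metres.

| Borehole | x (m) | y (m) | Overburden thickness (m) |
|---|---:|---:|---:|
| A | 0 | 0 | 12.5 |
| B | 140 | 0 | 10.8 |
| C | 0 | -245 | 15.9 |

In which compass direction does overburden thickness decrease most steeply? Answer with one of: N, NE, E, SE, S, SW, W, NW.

NE

∂d/∂x = (10.8 − 12.5) / (140 − 0) = -0.01214
∂d/∂y = (15.9 − 12.5) / (-245 − 0) = -0.01388
Steepest decrease is along −∇f = (+0.01214 E, +0.01388 N) → northeast.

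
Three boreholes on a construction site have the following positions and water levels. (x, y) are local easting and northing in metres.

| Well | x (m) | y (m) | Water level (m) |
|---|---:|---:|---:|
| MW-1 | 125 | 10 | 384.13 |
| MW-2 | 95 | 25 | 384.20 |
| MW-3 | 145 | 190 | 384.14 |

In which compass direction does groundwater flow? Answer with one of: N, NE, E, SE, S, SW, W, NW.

E

Taking MW-1 as reference: MW-2−MW-1 = (-30, 15, +0.07); MW-3−MW-1 = (20, 180, +0.01).
Determinant of the coordinate differences = (-30)·180 − 20·15 = -5700.
∂h/∂x = [(+0.07)·180 − (+0.01)·15] / -5700 = -0.002184
∂h/∂y = [(-30)·(+0.01) − 20·(+0.07)] / -5700 = +0.0002982
Flow = −∇h = (+0.002184 east, -0.0002982 north), which points east.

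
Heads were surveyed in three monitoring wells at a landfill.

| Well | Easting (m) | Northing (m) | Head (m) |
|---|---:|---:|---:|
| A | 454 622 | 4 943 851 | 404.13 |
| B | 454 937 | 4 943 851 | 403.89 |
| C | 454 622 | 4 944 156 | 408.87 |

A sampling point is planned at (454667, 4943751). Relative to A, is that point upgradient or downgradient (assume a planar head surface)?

downgradient

∂h/∂x = (403.89 − 404.13) / (454937 − 454622) = -0.0007619
∂h/∂y = (408.87 − 404.13) / (4944156 − 4943851) = +0.01554
Head at (454667, 4943751) = 404.13 + (-0.0007619)·(45) + (+0.01554)·(-100) = 402.54 m.
That is lower than the 404.13 m at A, so the point is downgradient.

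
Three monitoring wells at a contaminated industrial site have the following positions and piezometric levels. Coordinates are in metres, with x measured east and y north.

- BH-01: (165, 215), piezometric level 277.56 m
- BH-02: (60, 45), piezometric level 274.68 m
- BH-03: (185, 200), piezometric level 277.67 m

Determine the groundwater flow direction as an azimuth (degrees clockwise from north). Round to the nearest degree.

233°

Three-point gradient (reference BH-01): Δ to BH-02 = (-105, -170, -2.88), Δ to BH-03 = (20, -15, +0.11).
∂h/∂x = +0.01244, ∂h/∂y = +0.009256 (det = 4975).
Flow direction (−∇h) has components (-0.01244 E, -0.009256 N).
Azimuth = atan2(E, N) = atan2(-0.01244, -0.009256) = 233.4° ≈ 233°.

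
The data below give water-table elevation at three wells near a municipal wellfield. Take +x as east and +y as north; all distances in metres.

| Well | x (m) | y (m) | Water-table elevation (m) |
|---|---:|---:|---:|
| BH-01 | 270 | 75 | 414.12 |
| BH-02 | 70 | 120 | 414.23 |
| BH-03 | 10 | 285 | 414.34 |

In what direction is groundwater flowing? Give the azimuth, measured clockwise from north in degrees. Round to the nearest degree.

Three-point gradient (reference BH-01): Δ to BH-02 = (-200, 45, +0.11), Δ to BH-03 = (-260, 210, +0.22).
∂h/∂x = -0.0004356, ∂h/∂y = +0.0005083 (det = -30300).
Flow direction (−∇h) has components (+0.0004356 E, -0.0005083 N).
Azimuth = atan2(E, N) = atan2(+0.0004356, -0.0005083) = 139.4° ≈ 139°.

139°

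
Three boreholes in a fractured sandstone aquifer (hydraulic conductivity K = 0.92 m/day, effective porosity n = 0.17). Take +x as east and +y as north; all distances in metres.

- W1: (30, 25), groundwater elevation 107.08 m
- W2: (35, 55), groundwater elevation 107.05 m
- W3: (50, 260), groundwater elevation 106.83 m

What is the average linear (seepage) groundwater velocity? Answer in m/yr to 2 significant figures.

Taking W1 as reference: W2−W1 = (5, 30, -0.03); W3−W1 = (20, 235, -0.25).
Solve a·Δx + b·Δy = Δh: det = 5·235 − 20·30 = 575.
∂h/∂x = [(-0.03)·235 − (-0.25)·30] / 575 = +0.0007826
∂h/∂y = [5·(-0.25) − 20·(-0.03)] / 575 = -0.001130
|∇h| = √(0.0007826² + -0.001130²) = 0.001375
Seepage velocity v = K·i/n = 0.92 × 0.001375 / 0.17 = 0.007441 m/day = 2.718 m/yr.

2.7 m/yr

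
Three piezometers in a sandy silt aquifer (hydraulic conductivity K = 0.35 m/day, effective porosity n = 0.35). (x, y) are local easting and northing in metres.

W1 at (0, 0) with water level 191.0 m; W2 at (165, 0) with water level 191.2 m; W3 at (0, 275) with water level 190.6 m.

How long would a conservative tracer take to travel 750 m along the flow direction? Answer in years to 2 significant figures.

1100 years

∂h/∂x = (191.2 − 191.0) / (165 − 0) = +0.001212
∂h/∂y = (190.6 − 191.0) / (275 − 0) = -0.001455
|∇h| = √(0.001212² + -0.001455²) = 0.001894
Seepage velocity v = K·i/n = 0.35 × 0.001894 / 0.35 = 0.001894 m/day.
t = 750 / 0.001894 = 3.96e+05 days = 1.08e+03 years.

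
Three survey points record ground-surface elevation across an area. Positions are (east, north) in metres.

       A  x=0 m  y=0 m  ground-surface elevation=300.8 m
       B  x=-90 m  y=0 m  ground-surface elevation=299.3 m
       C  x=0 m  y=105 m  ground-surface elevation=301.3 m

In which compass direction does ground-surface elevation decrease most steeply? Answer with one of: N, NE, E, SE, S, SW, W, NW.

∂z/∂x = (299.3 − 300.8) / (-90 − 0) = +0.01667
∂z/∂y = (301.3 − 300.8) / (105 − 0) = +0.004762
Steepest decrease is along −∇f = (-0.01667 E, -0.004762 N) → west.

W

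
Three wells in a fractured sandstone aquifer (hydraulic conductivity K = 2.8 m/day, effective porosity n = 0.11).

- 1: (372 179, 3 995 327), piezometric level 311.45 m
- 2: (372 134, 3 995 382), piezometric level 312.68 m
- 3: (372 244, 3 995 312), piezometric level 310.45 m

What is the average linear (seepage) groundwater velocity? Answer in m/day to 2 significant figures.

Differences from 1: to 2 (Δx, Δy, Δh) = (-45, 55, +1.23); to 3 = (65, -15, -1.00).
Determinant of the coordinate differences = (-45)·(-15) − 65·55 = -2900.
∂h/∂x = [(+1.23)·(-15) − (-1.00)·55] / -2900 = -0.01260
∂h/∂y = [(-45)·(-1.00) − 65·(+1.23)] / -2900 = +0.01205
|∇h| = √(-0.01260² + 0.01205²) = 0.01743
Seepage velocity v = K·i/n = 2.8 × 0.01743 / 0.11 = 0.4437 m/day.

0.44 m/day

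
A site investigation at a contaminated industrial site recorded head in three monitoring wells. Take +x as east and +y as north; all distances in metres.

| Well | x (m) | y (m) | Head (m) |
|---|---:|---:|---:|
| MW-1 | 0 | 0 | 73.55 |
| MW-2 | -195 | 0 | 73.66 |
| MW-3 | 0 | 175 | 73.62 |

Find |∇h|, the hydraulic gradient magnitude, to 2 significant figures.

0.00069

∂h/∂x = (73.66 − 73.55) / (-195 − 0) = -0.0005641
∂h/∂y = (73.62 − 73.55) / (175 − 0) = +0.0004000
|∇h| = √(-0.0005641² + 0.0004000²) = 0.0006915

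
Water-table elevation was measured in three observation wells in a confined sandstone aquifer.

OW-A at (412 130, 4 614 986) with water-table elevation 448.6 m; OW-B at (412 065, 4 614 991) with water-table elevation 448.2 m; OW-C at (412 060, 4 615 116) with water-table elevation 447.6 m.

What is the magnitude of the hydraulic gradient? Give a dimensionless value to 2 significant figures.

With h = a·x + b·y + c and OW-A as origin, the differences give:
  (-65)·a + 5·b = -0.4
  (-70)·a + 130·b = -1.0
Eliminate b (×130 and ×5, subtract): -8100·a = -47.00 → a = ∂h/∂x = +0.005802
Back-substitute: b = ∂h/∂y = -0.004568.
|∇h| = √(0.005802² + -0.004568²) = 0.007384

0.0074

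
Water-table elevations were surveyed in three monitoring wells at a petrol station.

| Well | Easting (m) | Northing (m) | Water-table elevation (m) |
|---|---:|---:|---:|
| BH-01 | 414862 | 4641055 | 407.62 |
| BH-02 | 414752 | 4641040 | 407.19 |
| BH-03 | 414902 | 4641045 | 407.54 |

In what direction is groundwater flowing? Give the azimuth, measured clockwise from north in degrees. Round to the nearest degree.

187°

Taking BH-01 as reference: BH-02−BH-01 = (-110, -15, -0.43); BH-03−BH-01 = (40, -10, -0.08).
Determinant of the coordinate differences = (-110)·(-10) − 40·(-15) = 1700.
∂h/∂x = [(-0.43)·(-10) − (-0.08)·(-15)] / 1700 = +0.001824
∂h/∂y = [(-110)·(-0.08) − 40·(-0.43)] / 1700 = +0.01529
Flow direction (−∇h) has components (-0.001824 E, -0.01529 N).
Azimuth = atan2(E, N) = atan2(-0.001824, -0.01529) = 186.8° ≈ 187°.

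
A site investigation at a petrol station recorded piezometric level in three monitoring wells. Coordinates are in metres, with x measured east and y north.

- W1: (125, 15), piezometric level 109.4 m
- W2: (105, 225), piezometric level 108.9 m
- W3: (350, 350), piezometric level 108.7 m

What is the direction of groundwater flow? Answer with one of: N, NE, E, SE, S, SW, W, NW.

Differences from W1: to W2 (Δx, Δy, Δh) = (-20, 210, -0.5); to W3 = (225, 335, -0.7).
Solve a·Δx + b·Δy = Δh: det = (-20)·335 − 225·210 = -53950.
∂h/∂x = [(-0.5)·335 − (-0.7)·210] / -53950 = +0.0003800
∂h/∂y = [(-20)·(-0.7) − 225·(-0.5)] / -53950 = -0.002345
Flow = −∇h = (-0.0003800 east, +0.002345 north), which points north.

N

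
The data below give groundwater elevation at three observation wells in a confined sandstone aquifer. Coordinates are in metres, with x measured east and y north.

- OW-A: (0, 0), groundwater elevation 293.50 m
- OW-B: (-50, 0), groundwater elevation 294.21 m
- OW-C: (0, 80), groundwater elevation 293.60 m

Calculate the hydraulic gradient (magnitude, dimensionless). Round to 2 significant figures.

0.014

∂h/∂x = (294.21 − 293.50) / (-50 − 0) = -0.01420
∂h/∂y = (293.60 − 293.50) / (80 − 0) = +0.001250
|∇h| = √(-0.01420² + 0.001250²) = 0.01425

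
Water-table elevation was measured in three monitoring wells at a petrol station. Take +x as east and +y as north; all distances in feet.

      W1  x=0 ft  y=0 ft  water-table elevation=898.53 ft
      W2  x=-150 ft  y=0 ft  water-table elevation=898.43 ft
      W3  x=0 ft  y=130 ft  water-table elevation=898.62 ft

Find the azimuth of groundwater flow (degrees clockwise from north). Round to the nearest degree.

224°

∂h/∂x = (898.43 − 898.53) / (-150 − 0) = +0.0006667
∂h/∂y = (898.62 − 898.53) / (130 − 0) = +0.0006923
Flow direction (−∇h) has components (-0.0006667 E, -0.0006923 N).
Azimuth = atan2(E, N) = atan2(-0.0006667, -0.0006923) = 223.9° ≈ 224°.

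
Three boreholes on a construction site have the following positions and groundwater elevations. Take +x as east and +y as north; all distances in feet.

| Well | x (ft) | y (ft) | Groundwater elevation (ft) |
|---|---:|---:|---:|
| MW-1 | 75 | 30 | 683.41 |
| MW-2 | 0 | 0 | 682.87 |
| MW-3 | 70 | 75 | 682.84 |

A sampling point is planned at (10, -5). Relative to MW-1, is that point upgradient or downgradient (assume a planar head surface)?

With h = a·x + b·y + c and MW-1 as origin, the differences give:
  (-75)·a + (-30)·b = -0.54
  (-5)·a + 45·b = -0.57
Eliminate b (×45 and ×(-30), subtract): -3525·a = -41.400 → a = ∂h/∂x = +0.01174
Back-substitute: b = ∂h/∂y = -0.01136.
Head at (10, -5) = 683.41 + (+0.01174)·(-65) + (-0.01136)·(-35) = 683.04 ft.
That is lower than the 683.41 ft at MW-1, so the point is downgradient.

downgradient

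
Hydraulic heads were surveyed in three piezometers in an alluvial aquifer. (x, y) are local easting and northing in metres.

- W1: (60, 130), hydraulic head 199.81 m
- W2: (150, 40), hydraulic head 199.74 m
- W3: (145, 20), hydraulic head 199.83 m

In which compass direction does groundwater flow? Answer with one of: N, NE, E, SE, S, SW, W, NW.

Differences from W1: to W2 (Δx, Δy, Δh) = (90, -90, -0.07); to W3 = (85, -110, +0.02).
Determinant of the coordinate differences = 90·(-110) − 85·(-90) = -2250.
∂h/∂x = [(-0.07)·(-110) − (+0.02)·(-90)] / -2250 = -0.004222
∂h/∂y = [90·(+0.02) − 85·(-0.07)] / -2250 = -0.003444
Flow = −∇h = (+0.004222 east, +0.003444 north), which points northeast.

NE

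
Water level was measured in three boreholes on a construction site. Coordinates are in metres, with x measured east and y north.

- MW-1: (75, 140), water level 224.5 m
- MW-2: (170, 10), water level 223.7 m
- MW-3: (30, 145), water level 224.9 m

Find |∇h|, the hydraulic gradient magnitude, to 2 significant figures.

With h = a·x + b·y + c and MW-1 as origin, the differences give:
  95·a + (-130)·b = -0.8
  (-45)·a + 5·b = +0.4
Eliminate b (×5 and ×(-130), subtract): -5375·a = 48.00 → a = ∂h/∂x = -0.008930
Back-substitute: b = ∂h/∂y = -0.0003721.
|∇h| = √(-0.008930² + -0.0003721²) = 0.008938

0.0089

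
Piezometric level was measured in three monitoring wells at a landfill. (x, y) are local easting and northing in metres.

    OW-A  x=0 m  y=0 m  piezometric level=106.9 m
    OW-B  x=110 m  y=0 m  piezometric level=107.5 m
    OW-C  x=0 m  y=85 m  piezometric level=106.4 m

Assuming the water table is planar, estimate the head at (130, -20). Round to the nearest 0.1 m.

107.7 m

∂h/∂x = (107.5 − 106.9) / (110 − 0) = +0.005455
∂h/∂y = (106.4 − 106.9) / (85 − 0) = -0.005882
h(130, -20) = 106.9 + (+0.005455)·(130) + (-0.005882)·(-20) = 106.9 +0.709 +0.118 = 107.727 m.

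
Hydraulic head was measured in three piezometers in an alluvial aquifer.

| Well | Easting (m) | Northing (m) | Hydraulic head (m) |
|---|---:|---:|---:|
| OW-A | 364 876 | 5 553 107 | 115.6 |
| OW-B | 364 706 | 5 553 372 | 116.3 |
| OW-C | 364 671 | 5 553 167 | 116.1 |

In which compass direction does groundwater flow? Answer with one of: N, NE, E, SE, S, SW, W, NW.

SE

Taking OW-A as reference: OW-B−OW-A = (-170, 265, +0.7); OW-C−OW-A = (-205, 60, +0.5).
Solve a·Δx + b·Δy = Δh: det = (-170)·60 − (-205)·265 = 44125.
∂h/∂x = [(+0.7)·60 − (+0.5)·265] / 44125 = -0.002051
∂h/∂y = [(-170)·(+0.5) − (-205)·(+0.7)] / 44125 = +0.001326
Flow = −∇h = (+0.002051 east, -0.001326 north), which points southeast.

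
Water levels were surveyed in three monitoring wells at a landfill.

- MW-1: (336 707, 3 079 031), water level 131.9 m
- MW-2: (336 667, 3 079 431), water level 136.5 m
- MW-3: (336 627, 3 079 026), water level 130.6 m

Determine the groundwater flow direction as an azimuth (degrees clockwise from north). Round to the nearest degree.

Differences from MW-1: to MW-2 (Δx, Δy, Δh) = (-40, 400, +4.6); to MW-3 = (-80, -5, -1.3).
Determinant of the coordinate differences = (-40)·(-5) − (-80)·400 = 32200.
∂h/∂x = [(+4.6)·(-5) − (-1.3)·400] / 32200 = +0.01543
∂h/∂y = [(-40)·(-1.3) − (-80)·(+4.6)] / 32200 = +0.01304
Flow direction (−∇h) has components (-0.01543 E, -0.01304 N).
Azimuth = atan2(E, N) = atan2(-0.01543, -0.01304) = 229.8° ≈ 230°.

230°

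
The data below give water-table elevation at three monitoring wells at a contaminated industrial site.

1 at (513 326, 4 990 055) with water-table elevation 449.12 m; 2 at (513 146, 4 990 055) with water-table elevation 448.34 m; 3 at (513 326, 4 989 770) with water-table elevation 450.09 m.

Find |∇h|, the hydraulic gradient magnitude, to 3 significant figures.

∂h/∂x = (448.34 − 449.12) / (513146 − 513326) = +0.004333
∂h/∂y = (450.09 − 449.12) / (4989770 − 4990055) = -0.003404
|∇h| = √(0.004333² + -0.003404²) = 0.00551

0.00551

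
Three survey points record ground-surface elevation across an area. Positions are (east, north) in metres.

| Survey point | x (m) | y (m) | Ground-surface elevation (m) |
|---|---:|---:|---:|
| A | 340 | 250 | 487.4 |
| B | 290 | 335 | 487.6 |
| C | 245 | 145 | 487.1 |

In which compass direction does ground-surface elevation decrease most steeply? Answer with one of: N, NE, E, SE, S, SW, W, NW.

S

Taking A as reference: B−A = (-50, 85, +0.2); C−A = (-95, -105, -0.3).
Solve a·Δx + b·Δy = Δz: det = (-50)·(-105) − (-95)·85 = 13325.
∂z/∂x = [(+0.2)·(-105) − (-0.3)·85] / 13325 = +0.0003377
∂z/∂y = [(-50)·(-0.3) − (-95)·(+0.2)] / 13325 = +0.002552
Steepest decrease is along −∇f = (-0.0003377 E, -0.002552 N) → south.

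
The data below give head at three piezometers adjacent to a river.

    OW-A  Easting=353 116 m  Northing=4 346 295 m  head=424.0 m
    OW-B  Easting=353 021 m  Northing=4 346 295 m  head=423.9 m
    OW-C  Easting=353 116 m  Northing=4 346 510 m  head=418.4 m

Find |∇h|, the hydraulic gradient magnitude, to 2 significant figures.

∂h/∂x = (423.9 − 424.0) / (353021 − 353116) = +0.001053
∂h/∂y = (418.4 − 424.0) / (4346510 − 4346295) = -0.02605
|∇h| = √(0.001053² + -0.02605²) = 0.02607

0.026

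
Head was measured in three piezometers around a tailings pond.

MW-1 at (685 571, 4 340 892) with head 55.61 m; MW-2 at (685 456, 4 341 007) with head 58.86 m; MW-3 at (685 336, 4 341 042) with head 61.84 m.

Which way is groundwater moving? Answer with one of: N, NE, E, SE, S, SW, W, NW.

E

With h = a·x + b·y + c and MW-1 as origin, the differences give:
  (-115)·a + 115·b = +3.25
  (-235)·a + 150·b = +6.23
Eliminate b (×150 and ×115, subtract): 9775·a = -228.950 → a = ∂h/∂x = -0.02342
Back-substitute: b = ∂h/∂y = +0.004839.
Flow = −∇h = (+0.02342 east, -0.004839 north), which points east.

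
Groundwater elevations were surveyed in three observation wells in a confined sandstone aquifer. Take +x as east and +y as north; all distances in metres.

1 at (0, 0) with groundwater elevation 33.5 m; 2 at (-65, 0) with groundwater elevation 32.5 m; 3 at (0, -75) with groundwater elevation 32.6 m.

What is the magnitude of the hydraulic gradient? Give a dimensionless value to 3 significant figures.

0.0195

∂h/∂x = (32.5 − 33.5) / (-65 − 0) = +0.01538
∂h/∂y = (32.6 − 33.5) / (-75 − 0) = +0.01200
|∇h| = √(0.01538² + 0.01200²) = 0.01951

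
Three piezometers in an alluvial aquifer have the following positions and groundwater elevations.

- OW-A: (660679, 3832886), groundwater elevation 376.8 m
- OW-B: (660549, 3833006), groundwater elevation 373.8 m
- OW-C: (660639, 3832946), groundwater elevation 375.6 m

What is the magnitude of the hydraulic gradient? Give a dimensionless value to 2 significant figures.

With h = a·x + b·y + c and OW-A as origin, the differences give:
  (-130)·a + 120·b = -3.0
  (-40)·a + 60·b = -1.2
Eliminate b (×60 and ×120, subtract): -3000·a = -36.00 → a = ∂h/∂x = +0.01200
Back-substitute: b = ∂h/∂y = -0.01200.
|∇h| = √(0.01200² + -0.01200²) = 0.01697

0.017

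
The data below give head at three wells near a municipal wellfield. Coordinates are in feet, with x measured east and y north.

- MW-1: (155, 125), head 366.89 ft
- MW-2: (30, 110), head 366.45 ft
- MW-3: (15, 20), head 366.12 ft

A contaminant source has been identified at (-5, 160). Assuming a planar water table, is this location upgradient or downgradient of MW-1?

downgradient

With h = a·x + b·y + c and MW-1 as origin, the differences give:
  (-125)·a + (-15)·b = -0.44
  (-140)·a + (-105)·b = -0.77
Eliminate b (×(-105) and ×(-15), subtract): 11025·a = 34.650 → a = ∂h/∂x = +0.003143
Back-substitute: b = ∂h/∂y = +0.003143.
Head at (-5, 160) = 366.89 + (+0.003143)·(-160) + (+0.003143)·(35) = 366.50 ft.
That is lower than the 366.89 ft at MW-1, so the point is downgradient.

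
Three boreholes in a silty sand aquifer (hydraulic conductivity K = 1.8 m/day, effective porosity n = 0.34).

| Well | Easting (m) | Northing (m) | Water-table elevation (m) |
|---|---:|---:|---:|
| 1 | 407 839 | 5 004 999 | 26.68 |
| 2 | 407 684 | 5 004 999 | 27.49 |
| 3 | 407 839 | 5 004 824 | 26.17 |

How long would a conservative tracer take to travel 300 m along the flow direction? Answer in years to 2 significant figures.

∂h/∂x = (27.49 − 26.68) / (407684 − 407839) = -0.005226
∂h/∂y = (26.17 − 26.68) / (5004824 − 5004999) = +0.002914
|∇h| = √(-0.005226² + 0.002914²) = 0.005984
Seepage velocity v = K·i/n = 1.8 × 0.005984 / 0.34 = 0.03168 m/day.
t = 300 / 0.03168 = 9470 days = 25.9 years.

26 years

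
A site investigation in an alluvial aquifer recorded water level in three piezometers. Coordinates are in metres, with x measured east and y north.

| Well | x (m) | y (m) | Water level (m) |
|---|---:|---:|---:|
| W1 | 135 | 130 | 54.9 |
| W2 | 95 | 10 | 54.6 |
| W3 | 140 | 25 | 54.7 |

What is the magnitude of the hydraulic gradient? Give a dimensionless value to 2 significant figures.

Differences from W1: to W2 (Δx, Δy, Δh) = (-40, -120, -0.3); to W3 = (5, -105, -0.2).
Solve a·Δx + b·Δy = Δh: det = (-40)·(-105) − 5·(-120) = 4800.
∂h/∂x = [(-0.3)·(-105) − (-0.2)·(-120)] / 4800 = +0.001563
∂h/∂y = [(-40)·(-0.2) − 5·(-0.3)] / 4800 = +0.001979
|∇h| = √(0.001563² + 0.001979²) = 0.002522

0.0025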